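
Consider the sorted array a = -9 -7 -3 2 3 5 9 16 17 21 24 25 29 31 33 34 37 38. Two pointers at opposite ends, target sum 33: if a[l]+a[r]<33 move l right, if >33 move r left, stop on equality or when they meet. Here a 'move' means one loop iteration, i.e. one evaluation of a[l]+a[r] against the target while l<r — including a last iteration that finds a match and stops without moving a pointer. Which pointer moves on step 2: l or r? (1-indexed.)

l

[1,18] -9+38=29 <33 → l++
[2,18] -7+38=31 <33 → l++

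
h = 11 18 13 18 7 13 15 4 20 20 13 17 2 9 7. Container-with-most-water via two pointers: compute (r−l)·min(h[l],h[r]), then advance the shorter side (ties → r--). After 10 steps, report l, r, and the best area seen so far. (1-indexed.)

[1,15] min(11,7)*14=98 best=98 * → r--
[1,14] min(11,9)*13=117 best=117 * → r--
[1,13] min(11,2)*12=24 best=117 → r--
[1,12] min(11,17)*11=121 best=121 * → l++
[2,12] min(18,17)*10=170 best=170 * → r--
[2,11] min(18,13)*9=117 best=170 → r--
[2,10] min(18,20)*8=144 best=170 → l++
[3,10] min(13,20)*7=91 best=170 → l++
[4,10] min(18,20)*6=108 best=170 → l++
[5,10] min(7,20)*5=35 best=170 → l++

l=6, r=10, best area=170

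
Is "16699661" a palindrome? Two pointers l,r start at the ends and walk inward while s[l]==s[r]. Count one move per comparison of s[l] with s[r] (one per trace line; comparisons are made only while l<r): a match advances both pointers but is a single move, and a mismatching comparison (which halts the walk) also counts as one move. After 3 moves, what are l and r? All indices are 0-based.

[0,7] '1'=='1' → l++,r--
[1,6] '6'=='6' → l++,r--
[2,5] '6'=='6' → l++,r--

l=3, r=4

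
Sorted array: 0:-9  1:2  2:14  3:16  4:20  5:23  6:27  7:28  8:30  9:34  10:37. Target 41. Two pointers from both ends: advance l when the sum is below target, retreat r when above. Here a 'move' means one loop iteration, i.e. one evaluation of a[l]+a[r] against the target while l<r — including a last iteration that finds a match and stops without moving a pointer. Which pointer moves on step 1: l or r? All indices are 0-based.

[0,10] -9+37=28 <41 → l++

l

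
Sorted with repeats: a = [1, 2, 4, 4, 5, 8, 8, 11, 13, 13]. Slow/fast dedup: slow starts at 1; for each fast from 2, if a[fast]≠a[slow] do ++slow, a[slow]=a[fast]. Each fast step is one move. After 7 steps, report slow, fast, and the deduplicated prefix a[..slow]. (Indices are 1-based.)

slow=6, fast=9, prefix=[1, 2, 4, 5, 8, 11]

slow=1 fast=2: a[fast]=2≠a[slow]=1 write a[2]=2, slow++,fast++
slow=2 fast=3: a[fast]=4≠a[slow]=2 write a[3]=4, slow++,fast++
slow=3 fast=4: a[fast]=4=a[slow] dup, fast++
slow=3 fast=5: a[fast]=5≠a[slow]=4 write a[4]=5, slow++,fast++
slow=4 fast=6: a[fast]=8≠a[slow]=5 write a[5]=8, slow++,fast++
slow=5 fast=7: a[fast]=8=a[slow] dup, fast++
slow=5 fast=8: a[fast]=11≠a[slow]=8 write a[6]=11, slow++,fast++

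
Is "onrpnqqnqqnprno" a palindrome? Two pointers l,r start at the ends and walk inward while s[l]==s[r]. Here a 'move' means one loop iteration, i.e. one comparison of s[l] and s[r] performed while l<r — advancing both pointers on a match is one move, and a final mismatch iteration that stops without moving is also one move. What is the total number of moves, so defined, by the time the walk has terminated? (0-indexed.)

[0,14] 'o'=='o' → l++,r--
[1,13] 'n'=='n' → l++,r--
[2,12] 'r'=='r' → l++,r--
[3,11] 'p'=='p' → l++,r--
[4,10] 'n'=='n' → l++,r--
[5,9] 'q'=='q' → l++,r--
[6,8] 'q'=='q' → l++,r--

7 moves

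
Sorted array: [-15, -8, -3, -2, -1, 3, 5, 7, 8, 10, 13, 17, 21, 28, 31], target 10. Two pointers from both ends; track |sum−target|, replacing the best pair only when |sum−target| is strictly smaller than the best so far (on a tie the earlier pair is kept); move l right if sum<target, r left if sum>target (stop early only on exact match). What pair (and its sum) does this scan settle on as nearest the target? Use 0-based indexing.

[0,14] -15+31=16 d=6 * → r--
[0,13] -15+28=13 d=3 * → r--
[0,12] -15+21=6 d=4 → l++
[1,12] -8+21=13 d=3 → r--
[1,11] -8+17=9 d=1 * → l++
[2,11] -3+17=14 d=4 → r--
[2,10] -3+13=10 d=0 * → stop

pair (-3, 13) with sum 10 (|Δ|=0)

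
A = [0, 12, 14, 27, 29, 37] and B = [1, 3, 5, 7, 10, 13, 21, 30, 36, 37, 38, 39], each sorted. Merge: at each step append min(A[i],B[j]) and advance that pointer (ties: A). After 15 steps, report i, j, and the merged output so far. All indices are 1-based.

i=7, j=10, merged so far=[0, 1, 3, 5, 7, 10, 12, 13, 14, 21, 27, 29, 30, 36, 37]

[i=1,j=1] A[i]=0<=B[j]=1 take 0 → i++
[i=2,j=1] A[i]=12>B[j]=1 take 1 → j++
[i=2,j=2] A[i]=12>B[j]=3 take 3 → j++
[i=2,j=3] A[i]=12>B[j]=5 take 5 → j++
[i=2,j=4] A[i]=12>B[j]=7 take 7 → j++
[i=2,j=5] A[i]=12>B[j]=10 take 10 → j++
[i=2,j=6] A[i]=12<=B[j]=13 take 12 → i++
[i=3,j=6] A[i]=14>B[j]=13 take 13 → j++
[i=3,j=7] A[i]=14<=B[j]=21 take 14 → i++
[i=4,j=7] A[i]=27>B[j]=21 take 21 → j++
[i=4,j=8] A[i]=27<=B[j]=30 take 27 → i++
[i=5,j=8] A[i]=29<=B[j]=30 take 29 → i++
[i=6,j=8] A[i]=37>B[j]=30 take 30 → j++
[i=6,j=9] A[i]=37>B[j]=36 take 36 → j++
[i=6,j=10] A[i]=37<=B[j]=37 take 37 → i++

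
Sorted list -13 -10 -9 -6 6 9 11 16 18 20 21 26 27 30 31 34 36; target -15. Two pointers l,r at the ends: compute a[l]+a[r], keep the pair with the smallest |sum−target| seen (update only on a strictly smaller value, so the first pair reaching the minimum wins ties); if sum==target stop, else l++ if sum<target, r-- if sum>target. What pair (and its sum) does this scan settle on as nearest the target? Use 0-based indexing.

[0,16] -13+36=23 d=38 * → r--
[0,15] -13+34=21 d=36 * → r--
[0,14] -13+31=18 d=33 * → r--
[0,13] -13+30=17 d=32 * → r--
[0,12] -13+27=14 d=29 * → r--
[0,11] -13+26=13 d=28 * → r--
[0,10] -13+21=8 d=23 * → r--
[0,9] -13+20=7 d=22 * → r--
[0,8] -13+18=5 d=20 * → r--
[0,7] -13+16=3 d=18 * → r--
[0,6] -13+11=-2 d=13 * → r--
[0,5] -13+9=-4 d=11 * → r--
[0,4] -13+6=-7 d=8 * → r--
[0,3] -13+-6=-19 d=4 * → l++
[1,3] -10+-6=-16 d=1 * → l++
[2,3] -9+-6=-15 d=0 * → stop

pair (-9, -6) with sum -15 (|Δ|=0)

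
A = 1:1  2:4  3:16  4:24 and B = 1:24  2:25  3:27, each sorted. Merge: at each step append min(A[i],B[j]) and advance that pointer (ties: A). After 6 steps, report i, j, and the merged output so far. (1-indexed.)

i=5, j=3, merged so far=[1, 4, 16, 24, 24, 25]

[i=1,j=1] A[i]=1<=B[j]=24 take 1 → i++
[i=2,j=1] A[i]=4<=B[j]=24 take 4 → i++
[i=3,j=1] A[i]=16<=B[j]=24 take 16 → i++
[i=4,j=1] A[i]=24<=B[j]=24 take 24 → i++
[i=5,j=1] A done, take B[j]=24 → j++
[i=5,j=2] A done, take B[j]=25 → j++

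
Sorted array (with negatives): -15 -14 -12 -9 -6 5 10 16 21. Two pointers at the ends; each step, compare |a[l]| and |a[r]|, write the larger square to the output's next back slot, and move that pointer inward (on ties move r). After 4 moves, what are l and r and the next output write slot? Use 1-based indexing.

l=3, r=7, next write slot=5

l=1 r=9: |-15|<=|21| out[9]=441, r--
l=1 r=8: |-15|<=|16| out[8]=256, r--
l=1 r=7: |-15|>|10| out[7]=225, l++
l=2 r=7: |-14|>|10| out[6]=196, l++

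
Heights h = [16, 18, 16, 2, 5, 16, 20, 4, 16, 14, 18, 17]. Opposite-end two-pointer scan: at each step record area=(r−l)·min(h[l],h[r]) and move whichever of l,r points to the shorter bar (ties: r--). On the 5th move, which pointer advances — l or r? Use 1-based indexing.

r

l=1 r=12: min(16,17)*11=176 best=176 *, l++
l=2 r=12: min(18,17)*10=170 best=176, r--
l=2 r=11: min(18,18)*9=162 best=176, r--
l=2 r=10: min(18,14)*8=112 best=176, r--
l=2 r=9: min(18,16)*7=112 best=176, r--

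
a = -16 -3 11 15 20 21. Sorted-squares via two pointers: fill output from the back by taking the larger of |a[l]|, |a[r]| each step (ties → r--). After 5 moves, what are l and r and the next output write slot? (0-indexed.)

l=0 r=5: |-16|<=|21| out[5]=441, r--
l=0 r=4: |-16|<=|20| out[4]=400, r--
l=0 r=3: |-16|>|15| out[3]=256, l++
l=1 r=3: |-3|<=|15| out[2]=225, r--
l=1 r=2: |-3|<=|11| out[1]=121, r--

l=1, r=1, next write slot=0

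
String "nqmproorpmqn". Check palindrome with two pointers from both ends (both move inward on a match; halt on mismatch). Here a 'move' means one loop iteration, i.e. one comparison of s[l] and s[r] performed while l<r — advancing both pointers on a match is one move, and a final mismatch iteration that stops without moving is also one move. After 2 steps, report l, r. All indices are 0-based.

l=0 r=11: 'n'=='n', l++,r--
l=1 r=10: 'q'=='q', l++,r--

l=2, r=9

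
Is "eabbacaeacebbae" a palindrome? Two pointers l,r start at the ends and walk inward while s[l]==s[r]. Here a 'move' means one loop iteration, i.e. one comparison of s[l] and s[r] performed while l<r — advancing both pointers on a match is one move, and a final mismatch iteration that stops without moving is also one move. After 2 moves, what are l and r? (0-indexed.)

l=2, r=12

l=0 r=14: 'e'=='e', l++,r--
l=1 r=13: 'a'=='a', l++,r--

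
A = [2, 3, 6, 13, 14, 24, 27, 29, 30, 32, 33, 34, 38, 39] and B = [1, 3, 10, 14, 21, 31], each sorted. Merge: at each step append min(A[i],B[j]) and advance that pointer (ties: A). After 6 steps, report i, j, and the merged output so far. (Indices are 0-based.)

i=3, j=3, merged so far=[1, 2, 3, 3, 6, 10]

[i=0,j=0] A[i]=2>B[j]=1 take 1 → j++
[i=0,j=1] A[i]=2<=B[j]=3 take 2 → i++
[i=1,j=1] A[i]=3<=B[j]=3 take 3 → i++
[i=2,j=1] A[i]=6>B[j]=3 take 3 → j++
[i=2,j=2] A[i]=6<=B[j]=10 take 6 → i++
[i=3,j=2] A[i]=13>B[j]=10 take 10 → j++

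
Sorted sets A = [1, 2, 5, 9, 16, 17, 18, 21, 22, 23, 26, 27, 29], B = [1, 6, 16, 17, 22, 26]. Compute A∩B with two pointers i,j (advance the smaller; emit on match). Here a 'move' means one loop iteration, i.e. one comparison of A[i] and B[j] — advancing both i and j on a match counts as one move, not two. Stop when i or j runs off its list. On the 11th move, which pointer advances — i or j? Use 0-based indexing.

i=0 j=0: 1==1 emit, i++,j++
i=1 j=1: 2<6, i++
i=2 j=1: 5<6, i++
i=3 j=1: 9>6, j++
i=3 j=2: 9<16, i++
i=4 j=2: 16==16 emit, i++,j++
i=5 j=3: 17==17 emit, i++,j++
i=6 j=4: 18<22, i++
i=7 j=4: 21<22, i++
i=8 j=4: 22==22 emit, i++,j++
i=9 j=5: 23<26, i++

i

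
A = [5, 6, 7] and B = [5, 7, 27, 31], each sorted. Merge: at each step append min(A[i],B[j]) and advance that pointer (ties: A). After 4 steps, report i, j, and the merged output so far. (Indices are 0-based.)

[i=0,j=0] A[i]=5<=B[j]=5 take 5 → i++
[i=1,j=0] A[i]=6>B[j]=5 take 5 → j++
[i=1,j=1] A[i]=6<=B[j]=7 take 6 → i++
[i=2,j=1] A[i]=7<=B[j]=7 take 7 → i++

i=3, j=1, merged so far=[5, 5, 6, 7]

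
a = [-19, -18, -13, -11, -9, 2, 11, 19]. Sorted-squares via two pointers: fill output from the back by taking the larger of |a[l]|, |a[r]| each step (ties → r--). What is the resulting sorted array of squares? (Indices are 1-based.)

[1,8] |-19|<=|19| out[8]=361 → r--
[1,7] |-19|>|11| out[7]=361 → l++
[2,7] |-18|>|11| out[6]=324 → l++
[3,7] |-13|>|11| out[5]=169 → l++
[4,7] |-11|<=|11| out[4]=121 → r--
[4,6] |-11|>|2| out[3]=121 → l++
[5,6] |-9|>|2| out[2]=81 → l++
[6,6] |2|<=|2| out[1]=4 → r--

[4, 81, 121, 121, 169, 324, 361, 361]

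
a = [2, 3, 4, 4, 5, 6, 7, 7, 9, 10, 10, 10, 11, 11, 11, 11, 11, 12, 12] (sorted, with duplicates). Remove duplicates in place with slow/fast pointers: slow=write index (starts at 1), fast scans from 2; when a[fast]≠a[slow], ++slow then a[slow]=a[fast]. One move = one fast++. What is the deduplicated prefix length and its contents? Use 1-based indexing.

(s=1,f=2) a[fast]=3≠a[slow]=2 write a[2]=3 → slow++,fast++
(s=2,f=3) a[fast]=4≠a[slow]=3 write a[3]=4 → slow++,fast++
(s=3,f=4) a[fast]=4=a[slow] dup → fast++
(s=3,f=5) a[fast]=5≠a[slow]=4 write a[4]=5 → slow++,fast++
(s=4,f=6) a[fast]=6≠a[slow]=5 write a[5]=6 → slow++,fast++
(s=5,f=7) a[fast]=7≠a[slow]=6 write a[6]=7 → slow++,fast++
(s=6,f=8) a[fast]=7=a[slow] dup → fast++
(s=6,f=9) a[fast]=9≠a[slow]=7 write a[7]=9 → slow++,fast++
(s=7,f=10) a[fast]=10≠a[slow]=9 write a[8]=10 → slow++,fast++
(s=8,f=11) a[fast]=10=a[slow] dup → fast++
(s=8,f=12) a[fast]=10=a[slow] dup → fast++
(s=8,f=13) a[fast]=11≠a[slow]=10 write a[9]=11 → slow++,fast++
(s=9,f=14) a[fast]=11=a[slow] dup → fast++
(s=9,f=15) a[fast]=11=a[slow] dup → fast++
(s=9,f=16) a[fast]=11=a[slow] dup → fast++
(s=9,f=17) a[fast]=11=a[slow] dup → fast++
(s=9,f=18) a[fast]=12≠a[slow]=11 write a[10]=12 → slow++,fast++
(s=10,f=19) a[fast]=12=a[slow] dup → fast++

length 10; prefix = [2, 3, 4, 5, 6, 7, 9, 10, 11, 12]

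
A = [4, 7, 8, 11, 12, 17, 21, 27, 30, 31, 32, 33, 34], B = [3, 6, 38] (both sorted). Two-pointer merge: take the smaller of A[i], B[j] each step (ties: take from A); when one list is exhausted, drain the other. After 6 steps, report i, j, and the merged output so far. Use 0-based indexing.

i=0 j=0: A[i]=4>B[j]=3 take 3, j++
i=0 j=1: A[i]=4<=B[j]=6 take 4, i++
i=1 j=1: A[i]=7>B[j]=6 take 6, j++
i=1 j=2: A[i]=7<=B[j]=38 take 7, i++
i=2 j=2: A[i]=8<=B[j]=38 take 8, i++
i=3 j=2: A[i]=11<=B[j]=38 take 11, i++

i=4, j=2, merged so far=[3, 4, 6, 7, 8, 11]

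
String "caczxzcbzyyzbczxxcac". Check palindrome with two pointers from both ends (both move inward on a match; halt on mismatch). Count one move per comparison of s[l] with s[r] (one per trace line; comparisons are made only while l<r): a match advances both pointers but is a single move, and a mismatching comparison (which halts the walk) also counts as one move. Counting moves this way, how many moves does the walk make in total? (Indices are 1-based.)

4 moves

[1,20] 'c'=='c' → l++,r--
[2,19] 'a'=='a' → l++,r--
[3,18] 'c'=='c' → l++,r--
[4,17] 'z'!='x' → stop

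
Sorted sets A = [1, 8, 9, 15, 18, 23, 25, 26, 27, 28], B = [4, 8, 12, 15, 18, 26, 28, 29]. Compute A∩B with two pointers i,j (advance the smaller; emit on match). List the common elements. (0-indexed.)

intersection = [8, 15, 18, 26, 28]

[i=0,j=0] 1<4 → i++
[i=1,j=0] 8>4 → j++
[i=1,j=1] 8==8 emit → i++,j++
[i=2,j=2] 9<12 → i++
[i=3,j=2] 15>12 → j++
[i=3,j=3] 15==15 emit → i++,j++
[i=4,j=4] 18==18 emit → i++,j++
[i=5,j=5] 23<26 → i++
[i=6,j=5] 25<26 → i++
[i=7,j=5] 26==26 emit → i++,j++
[i=8,j=6] 27<28 → i++
[i=9,j=6] 28==28 emit → i++,j++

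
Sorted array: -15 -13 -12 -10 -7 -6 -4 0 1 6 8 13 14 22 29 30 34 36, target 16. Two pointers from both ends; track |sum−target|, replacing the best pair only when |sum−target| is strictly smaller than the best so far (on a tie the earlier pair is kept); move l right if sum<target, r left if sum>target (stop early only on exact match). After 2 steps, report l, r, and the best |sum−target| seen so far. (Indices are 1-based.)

l=1 r=18: -15+36=21 d=5 *, r--
l=1 r=17: -15+34=19 d=3 *, r--

l=1, r=16, best |Δ|=3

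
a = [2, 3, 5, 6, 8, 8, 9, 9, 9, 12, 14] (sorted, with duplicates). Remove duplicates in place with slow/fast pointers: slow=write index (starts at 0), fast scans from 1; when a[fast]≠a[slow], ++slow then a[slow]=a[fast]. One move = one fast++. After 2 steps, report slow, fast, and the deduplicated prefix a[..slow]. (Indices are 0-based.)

slow=2, fast=3, prefix=[2, 3, 5]

slow=0 fast=1: a[fast]=3≠a[slow]=2 write a[1]=3, slow++,fast++
slow=1 fast=2: a[fast]=5≠a[slow]=3 write a[2]=5, slow++,fast++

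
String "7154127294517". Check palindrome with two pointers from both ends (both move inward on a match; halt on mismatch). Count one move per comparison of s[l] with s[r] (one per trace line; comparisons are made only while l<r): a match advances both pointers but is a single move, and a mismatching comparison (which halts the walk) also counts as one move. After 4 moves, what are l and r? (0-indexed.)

l=4, r=8

l=0 r=12: '7'=='7', l++,r--
l=1 r=11: '1'=='1', l++,r--
l=2 r=10: '5'=='5', l++,r--
l=3 r=9: '4'=='4', l++,r--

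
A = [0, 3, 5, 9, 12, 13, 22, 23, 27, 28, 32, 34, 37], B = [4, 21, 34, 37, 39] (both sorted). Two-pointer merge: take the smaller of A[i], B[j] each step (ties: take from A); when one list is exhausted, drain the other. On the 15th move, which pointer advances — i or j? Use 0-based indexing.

j

[i=0,j=0] A[i]=0<=B[j]=4 take 0 → i++
[i=1,j=0] A[i]=3<=B[j]=4 take 3 → i++
[i=2,j=0] A[i]=5>B[j]=4 take 4 → j++
[i=2,j=1] A[i]=5<=B[j]=21 take 5 → i++
[i=3,j=1] A[i]=9<=B[j]=21 take 9 → i++
[i=4,j=1] A[i]=12<=B[j]=21 take 12 → i++
[i=5,j=1] A[i]=13<=B[j]=21 take 13 → i++
[i=6,j=1] A[i]=22>B[j]=21 take 21 → j++
[i=6,j=2] A[i]=22<=B[j]=34 take 22 → i++
[i=7,j=2] A[i]=23<=B[j]=34 take 23 → i++
[i=8,j=2] A[i]=27<=B[j]=34 take 27 → i++
[i=9,j=2] A[i]=28<=B[j]=34 take 28 → i++
[i=10,j=2] A[i]=32<=B[j]=34 take 32 → i++
[i=11,j=2] A[i]=34<=B[j]=34 take 34 → i++
[i=12,j=2] A[i]=37>B[j]=34 take 34 → j++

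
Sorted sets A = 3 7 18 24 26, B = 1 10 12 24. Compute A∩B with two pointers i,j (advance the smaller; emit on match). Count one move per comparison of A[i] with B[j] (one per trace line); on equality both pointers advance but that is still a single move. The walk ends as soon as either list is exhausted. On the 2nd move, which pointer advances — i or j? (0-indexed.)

i

[i=0,j=0] 3>1 → j++
[i=0,j=1] 3<10 → i++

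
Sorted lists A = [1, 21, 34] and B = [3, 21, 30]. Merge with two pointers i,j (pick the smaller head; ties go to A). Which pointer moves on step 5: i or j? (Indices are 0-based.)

j

i=0 j=0: A[i]=1<=B[j]=3 take 1, i++
i=1 j=0: A[i]=21>B[j]=3 take 3, j++
i=1 j=1: A[i]=21<=B[j]=21 take 21, i++
i=2 j=1: A[i]=34>B[j]=21 take 21, j++
i=2 j=2: A[i]=34>B[j]=30 take 30, j++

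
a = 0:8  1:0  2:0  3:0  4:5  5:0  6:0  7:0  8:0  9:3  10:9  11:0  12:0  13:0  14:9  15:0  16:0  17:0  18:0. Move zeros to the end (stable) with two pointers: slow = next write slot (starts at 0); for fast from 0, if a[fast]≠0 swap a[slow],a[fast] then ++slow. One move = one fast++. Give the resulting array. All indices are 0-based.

slow=0 fast=0: a[fast]=8≠0 swap→a[0]=8, slow++,fast++
slow=1 fast=1: a[fast]=0, fast++
slow=1 fast=2: a[fast]=0, fast++
slow=1 fast=3: a[fast]=0, fast++
slow=1 fast=4: a[fast]=5≠0 swap→a[1]=5, slow++,fast++
slow=2 fast=5: a[fast]=0, fast++
slow=2 fast=6: a[fast]=0, fast++
slow=2 fast=7: a[fast]=0, fast++
slow=2 fast=8: a[fast]=0, fast++
slow=2 fast=9: a[fast]=3≠0 swap→a[2]=3, slow++,fast++
slow=3 fast=10: a[fast]=9≠0 swap→a[3]=9, slow++,fast++
slow=4 fast=11: a[fast]=0, fast++
slow=4 fast=12: a[fast]=0, fast++
slow=4 fast=13: a[fast]=0, fast++
slow=4 fast=14: a[fast]=9≠0 swap→a[4]=9, slow++,fast++
slow=5 fast=15: a[fast]=0, fast++
slow=5 fast=16: a[fast]=0, fast++
slow=5 fast=17: a[fast]=0, fast++
slow=5 fast=18: a[fast]=0, fast++

[8, 5, 3, 9, 9, 0, 0, 0, 0, 0, 0, 0, 0, 0, 0, 0, 0, 0, 0]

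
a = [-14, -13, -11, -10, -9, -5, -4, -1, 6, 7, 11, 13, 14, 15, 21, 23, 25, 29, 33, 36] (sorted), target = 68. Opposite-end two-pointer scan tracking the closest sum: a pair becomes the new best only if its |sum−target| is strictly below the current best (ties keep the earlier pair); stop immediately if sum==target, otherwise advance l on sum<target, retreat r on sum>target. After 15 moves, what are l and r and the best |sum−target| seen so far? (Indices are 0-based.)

[0,19] -14+36=22 d=46 * → l++
[1,19] -13+36=23 d=45 * → l++
[2,19] -11+36=25 d=43 * → l++
[3,19] -10+36=26 d=42 * → l++
[4,19] -9+36=27 d=41 * → l++
[5,19] -5+36=31 d=37 * → l++
[6,19] -4+36=32 d=36 * → l++
[7,19] -1+36=35 d=33 * → l++
[8,19] 6+36=42 d=26 * → l++
[9,19] 7+36=43 d=25 * → l++
[10,19] 11+36=47 d=21 * → l++
[11,19] 13+36=49 d=19 * → l++
[12,19] 14+36=50 d=18 * → l++
[13,19] 15+36=51 d=17 * → l++
[14,19] 21+36=57 d=11 * → l++

l=15, r=19, best |Δ|=11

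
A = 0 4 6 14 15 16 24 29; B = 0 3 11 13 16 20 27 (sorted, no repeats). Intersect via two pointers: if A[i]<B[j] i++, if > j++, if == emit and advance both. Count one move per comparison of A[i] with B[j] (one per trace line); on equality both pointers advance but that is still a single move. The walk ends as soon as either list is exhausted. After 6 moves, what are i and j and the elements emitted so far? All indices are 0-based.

i=0 j=0: 0==0 emit, i++,j++
i=1 j=1: 4>3, j++
i=1 j=2: 4<11, i++
i=2 j=2: 6<11, i++
i=3 j=2: 14>11, j++
i=3 j=3: 14>13, j++

i=3, j=4, emitted=[0]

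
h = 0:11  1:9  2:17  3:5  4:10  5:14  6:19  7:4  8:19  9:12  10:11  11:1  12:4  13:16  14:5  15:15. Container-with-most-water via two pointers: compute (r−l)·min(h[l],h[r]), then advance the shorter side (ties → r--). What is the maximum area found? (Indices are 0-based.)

[0,15] min(11,15)*15=165 best=165 * → l++
[1,15] min(9,15)*14=126 best=165 → l++
[2,15] min(17,15)*13=195 best=195 * → r--
[2,14] min(17,5)*12=60 best=195 → r--
[2,13] min(17,16)*11=176 best=195 → r--
[2,12] min(17,4)*10=40 best=195 → r--
[2,11] min(17,1)*9=9 best=195 → r--
[2,10] min(17,11)*8=88 best=195 → r--
[2,9] min(17,12)*7=84 best=195 → r--
[2,8] min(17,19)*6=102 best=195 → l++
[3,8] min(5,19)*5=25 best=195 → l++
[4,8] min(10,19)*4=40 best=195 → l++
[5,8] min(14,19)*3=42 best=195 → l++
[6,8] min(19,19)*2=38 best=195 → r--
[6,7] min(19,4)*1=4 best=195 → r--

max area = 195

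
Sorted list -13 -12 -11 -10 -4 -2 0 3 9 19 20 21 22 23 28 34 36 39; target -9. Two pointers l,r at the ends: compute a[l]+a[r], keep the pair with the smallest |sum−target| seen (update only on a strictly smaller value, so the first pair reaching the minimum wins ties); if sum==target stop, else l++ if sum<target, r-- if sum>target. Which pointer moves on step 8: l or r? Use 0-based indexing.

r

l=0 r=17: -13+39=26 d=35 *, r--
l=0 r=16: -13+36=23 d=32 *, r--
l=0 r=15: -13+34=21 d=30 *, r--
l=0 r=14: -13+28=15 d=24 *, r--
l=0 r=13: -13+23=10 d=19 *, r--
l=0 r=12: -13+22=9 d=18 *, r--
l=0 r=11: -13+21=8 d=17 *, r--
l=0 r=10: -13+20=7 d=16 *, r--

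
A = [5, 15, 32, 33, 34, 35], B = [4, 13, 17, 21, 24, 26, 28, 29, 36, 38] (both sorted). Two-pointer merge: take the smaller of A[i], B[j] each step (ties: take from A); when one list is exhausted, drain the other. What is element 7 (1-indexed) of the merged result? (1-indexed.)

i=1 j=1: A[i]=5>B[j]=4 take 4, j++
i=1 j=2: A[i]=5<=B[j]=13 take 5, i++
i=2 j=2: A[i]=15>B[j]=13 take 13, j++
i=2 j=3: A[i]=15<=B[j]=17 take 15, i++
i=3 j=3: A[i]=32>B[j]=17 take 17, j++
i=3 j=4: A[i]=32>B[j]=21 take 21, j++
i=3 j=5: A[i]=32>B[j]=24 take 24, j++
i=3 j=6: A[i]=32>B[j]=26 take 26, j++
i=3 j=7: A[i]=32>B[j]=28 take 28, j++
i=3 j=8: A[i]=32>B[j]=29 take 29, j++
i=3 j=9: A[i]=32<=B[j]=36 take 32, i++
i=4 j=9: A[i]=33<=B[j]=36 take 33, i++
i=5 j=9: A[i]=34<=B[j]=36 take 34, i++
i=6 j=9: A[i]=35<=B[j]=36 take 35, i++
i=7 j=9: A done, take B[j]=36, j++
i=7 j=10: A done, take B[j]=38, j++

merged[7] = 24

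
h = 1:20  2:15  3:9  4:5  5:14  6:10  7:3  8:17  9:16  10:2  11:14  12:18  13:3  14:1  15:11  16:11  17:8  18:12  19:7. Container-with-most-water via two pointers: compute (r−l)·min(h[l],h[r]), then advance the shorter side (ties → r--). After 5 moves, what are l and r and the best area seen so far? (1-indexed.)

[1,19] min(20,7)*18=126 best=126 * → r--
[1,18] min(20,12)*17=204 best=204 * → r--
[1,17] min(20,8)*16=128 best=204 → r--
[1,16] min(20,11)*15=165 best=204 → r--
[1,15] min(20,11)*14=154 best=204 → r--

l=1, r=14, best area=204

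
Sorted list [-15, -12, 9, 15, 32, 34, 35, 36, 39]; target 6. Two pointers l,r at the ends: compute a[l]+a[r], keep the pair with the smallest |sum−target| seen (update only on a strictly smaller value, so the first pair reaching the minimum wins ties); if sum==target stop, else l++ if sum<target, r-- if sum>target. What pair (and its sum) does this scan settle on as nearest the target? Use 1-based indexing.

pair (-12, 15) with sum 3 (|Δ|=3)

l=1 r=9: -15+39=24 d=18 *, r--
l=1 r=8: -15+36=21 d=15 *, r--
l=1 r=7: -15+35=20 d=14 *, r--
l=1 r=6: -15+34=19 d=13 *, r--
l=1 r=5: -15+32=17 d=11 *, r--
l=1 r=4: -15+15=0 d=6 *, l++
l=2 r=4: -12+15=3 d=3 *, l++
l=3 r=4: 9+15=24 d=18, r--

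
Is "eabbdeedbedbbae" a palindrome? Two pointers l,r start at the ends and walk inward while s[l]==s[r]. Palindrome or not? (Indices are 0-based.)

l=0 r=14: 'e'=='e', l++,r--
l=1 r=13: 'a'=='a', l++,r--
l=2 r=12: 'b'=='b', l++,r--
l=3 r=11: 'b'=='b', l++,r--
l=4 r=10: 'd'=='d', l++,r--
l=5 r=9: 'e'=='e', l++,r--
l=6 r=8: 'e'!='b', stop

not a palindrome (mismatch at 6,8)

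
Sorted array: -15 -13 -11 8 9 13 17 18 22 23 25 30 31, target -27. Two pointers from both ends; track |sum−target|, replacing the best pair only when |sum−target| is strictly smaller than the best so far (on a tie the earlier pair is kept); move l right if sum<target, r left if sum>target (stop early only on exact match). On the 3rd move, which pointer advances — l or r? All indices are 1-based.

l=1 r=13: -15+31=16 d=43 *, r--
l=1 r=12: -15+30=15 d=42 *, r--
l=1 r=11: -15+25=10 d=37 *, r--

r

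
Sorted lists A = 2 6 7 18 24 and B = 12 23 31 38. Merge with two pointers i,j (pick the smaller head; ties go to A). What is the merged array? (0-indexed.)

[i=0,j=0] A[i]=2<=B[j]=12 take 2 → i++
[i=1,j=0] A[i]=6<=B[j]=12 take 6 → i++
[i=2,j=0] A[i]=7<=B[j]=12 take 7 → i++
[i=3,j=0] A[i]=18>B[j]=12 take 12 → j++
[i=3,j=1] A[i]=18<=B[j]=23 take 18 → i++
[i=4,j=1] A[i]=24>B[j]=23 take 23 → j++
[i=4,j=2] A[i]=24<=B[j]=31 take 24 → i++
[i=5,j=2] A done, take B[j]=31 → j++
[i=5,j=3] A done, take B[j]=38 → j++

[2, 6, 7, 12, 18, 23, 24, 31, 38]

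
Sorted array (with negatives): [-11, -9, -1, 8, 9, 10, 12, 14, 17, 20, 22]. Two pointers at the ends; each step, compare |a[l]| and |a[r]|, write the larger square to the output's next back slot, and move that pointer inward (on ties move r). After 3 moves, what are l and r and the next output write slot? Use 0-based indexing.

l=0 r=10: |-11|<=|22| out[10]=484, r--
l=0 r=9: |-11|<=|20| out[9]=400, r--
l=0 r=8: |-11|<=|17| out[8]=289, r--

l=0, r=7, next write slot=7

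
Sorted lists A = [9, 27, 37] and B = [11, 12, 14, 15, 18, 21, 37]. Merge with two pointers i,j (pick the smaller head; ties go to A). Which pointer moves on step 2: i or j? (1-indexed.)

i=1 j=1: A[i]=9<=B[j]=11 take 9, i++
i=2 j=1: A[i]=27>B[j]=11 take 11, j++

j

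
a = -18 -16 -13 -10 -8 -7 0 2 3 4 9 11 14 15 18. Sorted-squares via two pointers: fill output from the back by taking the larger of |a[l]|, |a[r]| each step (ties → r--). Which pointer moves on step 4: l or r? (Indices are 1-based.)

l=1 r=15: |-18|<=|18| out[15]=324, r--
l=1 r=14: |-18|>|15| out[14]=324, l++
l=2 r=14: |-16|>|15| out[13]=256, l++
l=3 r=14: |-13|<=|15| out[12]=225, r--

r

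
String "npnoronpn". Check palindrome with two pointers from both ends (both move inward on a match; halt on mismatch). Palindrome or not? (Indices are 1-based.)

palindrome

[1,9] 'n'=='n' → l++,r--
[2,8] 'p'=='p' → l++,r--
[3,7] 'n'=='n' → l++,r--
[4,6] 'o'=='o' → l++,r--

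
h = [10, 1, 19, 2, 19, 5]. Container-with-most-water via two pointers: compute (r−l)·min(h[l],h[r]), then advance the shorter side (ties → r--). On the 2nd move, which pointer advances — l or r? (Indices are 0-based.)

l

[0,5] min(10,5)*5=25 best=25 * → r--
[0,4] min(10,19)*4=40 best=40 * → l++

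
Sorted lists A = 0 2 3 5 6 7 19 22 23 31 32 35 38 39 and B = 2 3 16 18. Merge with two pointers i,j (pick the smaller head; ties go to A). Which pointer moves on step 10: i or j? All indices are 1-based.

j

i=1 j=1: A[i]=0<=B[j]=2 take 0, i++
i=2 j=1: A[i]=2<=B[j]=2 take 2, i++
i=3 j=1: A[i]=3>B[j]=2 take 2, j++
i=3 j=2: A[i]=3<=B[j]=3 take 3, i++
i=4 j=2: A[i]=5>B[j]=3 take 3, j++
i=4 j=3: A[i]=5<=B[j]=16 take 5, i++
i=5 j=3: A[i]=6<=B[j]=16 take 6, i++
i=6 j=3: A[i]=7<=B[j]=16 take 7, i++
i=7 j=3: A[i]=19>B[j]=16 take 16, j++
i=7 j=4: A[i]=19>B[j]=18 take 18, j++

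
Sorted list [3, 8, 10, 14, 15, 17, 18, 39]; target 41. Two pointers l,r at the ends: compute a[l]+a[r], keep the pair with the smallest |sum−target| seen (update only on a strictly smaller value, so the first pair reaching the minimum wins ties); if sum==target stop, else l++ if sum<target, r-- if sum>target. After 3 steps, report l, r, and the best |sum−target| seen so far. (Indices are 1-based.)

[1,8] 3+39=42 d=1 * → r--
[1,7] 3+18=21 d=20 → l++
[2,7] 8+18=26 d=15 → l++

l=3, r=7, best |Δ|=1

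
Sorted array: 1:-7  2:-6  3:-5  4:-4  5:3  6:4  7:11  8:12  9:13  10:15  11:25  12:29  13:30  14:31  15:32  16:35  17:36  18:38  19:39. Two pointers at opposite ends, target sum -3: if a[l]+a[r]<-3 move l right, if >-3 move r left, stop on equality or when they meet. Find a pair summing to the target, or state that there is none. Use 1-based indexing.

l=1 r=19: -7+39=32 >-3, r--
l=1 r=18: -7+38=31 >-3, r--
l=1 r=17: -7+36=29 >-3, r--
l=1 r=16: -7+35=28 >-3, r--
l=1 r=15: -7+32=25 >-3, r--
l=1 r=14: -7+31=24 >-3, r--
l=1 r=13: -7+30=23 >-3, r--
l=1 r=12: -7+29=22 >-3, r--
l=1 r=11: -7+25=18 >-3, r--
l=1 r=10: -7+15=8 >-3, r--
l=1 r=9: -7+13=6 >-3, r--
l=1 r=8: -7+12=5 >-3, r--
l=1 r=7: -7+11=4 >-3, r--
l=1 r=6: -7+4=-3, found

(-7, 4)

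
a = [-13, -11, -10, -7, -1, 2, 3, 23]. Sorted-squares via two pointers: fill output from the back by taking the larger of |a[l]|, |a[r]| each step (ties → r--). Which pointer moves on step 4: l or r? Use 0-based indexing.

l

[0,7] |-13|<=|23| out[7]=529 → r--
[0,6] |-13|>|3| out[6]=169 → l++
[1,6] |-11|>|3| out[5]=121 → l++
[2,6] |-10|>|3| out[4]=100 → l++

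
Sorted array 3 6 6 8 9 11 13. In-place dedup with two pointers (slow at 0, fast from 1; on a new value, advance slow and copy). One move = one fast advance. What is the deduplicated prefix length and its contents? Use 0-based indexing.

(s=0,f=1) a[fast]=6≠a[slow]=3 write a[1]=6 → slow++,fast++
(s=1,f=2) a[fast]=6=a[slow] dup → fast++
(s=1,f=3) a[fast]=8≠a[slow]=6 write a[2]=8 → slow++,fast++
(s=2,f=4) a[fast]=9≠a[slow]=8 write a[3]=9 → slow++,fast++
(s=3,f=5) a[fast]=11≠a[slow]=9 write a[4]=11 → slow++,fast++
(s=4,f=6) a[fast]=13≠a[slow]=11 write a[5]=13 → slow++,fast++

length 6; prefix = [3, 6, 8, 9, 11, 13]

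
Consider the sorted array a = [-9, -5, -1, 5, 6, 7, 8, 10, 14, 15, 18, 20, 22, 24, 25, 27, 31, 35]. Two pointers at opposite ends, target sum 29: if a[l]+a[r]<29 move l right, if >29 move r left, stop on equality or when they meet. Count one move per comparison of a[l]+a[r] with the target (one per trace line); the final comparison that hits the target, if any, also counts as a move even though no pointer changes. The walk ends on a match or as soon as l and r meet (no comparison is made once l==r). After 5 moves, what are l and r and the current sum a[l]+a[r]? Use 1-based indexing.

[1,18] -9+35=26 <29 → l++
[2,18] -5+35=30 >29 → r--
[2,17] -5+31=26 <29 → l++
[3,17] -1+31=30 >29 → r--
[3,16] -1+27=26 <29 → l++

l=4, r=16, sum=32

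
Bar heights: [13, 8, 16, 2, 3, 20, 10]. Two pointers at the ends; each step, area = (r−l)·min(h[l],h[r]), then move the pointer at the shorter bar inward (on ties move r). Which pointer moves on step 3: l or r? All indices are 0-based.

l

l=0 r=6: min(13,10)*6=60 best=60 *, r--
l=0 r=5: min(13,20)*5=65 best=65 *, l++
l=1 r=5: min(8,20)*4=32 best=65, l++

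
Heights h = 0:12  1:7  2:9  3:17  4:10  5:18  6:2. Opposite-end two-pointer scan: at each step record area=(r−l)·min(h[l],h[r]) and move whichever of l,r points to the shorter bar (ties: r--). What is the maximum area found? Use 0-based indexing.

max area = 60

[0,6] min(12,2)*6=12 best=12 * → r--
[0,5] min(12,18)*5=60 best=60 * → l++
[1,5] min(7,18)*4=28 best=60 → l++
[2,5] min(9,18)*3=27 best=60 → l++
[3,5] min(17,18)*2=34 best=60 → l++
[4,5] min(10,18)*1=10 best=60 → l++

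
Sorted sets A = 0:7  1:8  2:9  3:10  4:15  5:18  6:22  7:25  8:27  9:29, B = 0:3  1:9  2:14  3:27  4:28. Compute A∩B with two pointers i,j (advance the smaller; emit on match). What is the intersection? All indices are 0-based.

i=0 j=0: 7>3, j++
i=0 j=1: 7<9, i++
i=1 j=1: 8<9, i++
i=2 j=1: 9==9 emit, i++,j++
i=3 j=2: 10<14, i++
i=4 j=2: 15>14, j++
i=4 j=3: 15<27, i++
i=5 j=3: 18<27, i++
i=6 j=3: 22<27, i++
i=7 j=3: 25<27, i++
i=8 j=3: 27==27 emit, i++,j++
i=9 j=4: 29>28, j++

intersection = [9, 27]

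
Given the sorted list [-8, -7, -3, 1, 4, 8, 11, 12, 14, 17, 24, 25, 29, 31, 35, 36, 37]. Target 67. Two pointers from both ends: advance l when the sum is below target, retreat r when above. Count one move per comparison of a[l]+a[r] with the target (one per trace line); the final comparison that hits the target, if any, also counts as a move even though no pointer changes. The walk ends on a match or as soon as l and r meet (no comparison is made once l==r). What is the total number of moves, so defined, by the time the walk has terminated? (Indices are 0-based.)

l=0 r=16: -8+37=29 <67, l++
l=1 r=16: -7+37=30 <67, l++
l=2 r=16: -3+37=34 <67, l++
l=3 r=16: 1+37=38 <67, l++
l=4 r=16: 4+37=41 <67, l++
l=5 r=16: 8+37=45 <67, l++
l=6 r=16: 11+37=48 <67, l++
l=7 r=16: 12+37=49 <67, l++
l=8 r=16: 14+37=51 <67, l++
l=9 r=16: 17+37=54 <67, l++
l=10 r=16: 24+37=61 <67, l++
l=11 r=16: 25+37=62 <67, l++
l=12 r=16: 29+37=66 <67, l++
l=13 r=16: 31+37=68 >67, r--
l=13 r=15: 31+36=67, found

15 moves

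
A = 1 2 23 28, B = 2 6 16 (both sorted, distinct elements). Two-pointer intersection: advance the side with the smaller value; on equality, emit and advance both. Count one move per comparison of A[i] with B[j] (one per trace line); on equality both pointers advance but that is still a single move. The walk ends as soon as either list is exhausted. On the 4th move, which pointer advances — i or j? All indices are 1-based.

j

[i=1,j=1] 1<2 → i++
[i=2,j=1] 2==2 emit → i++,j++
[i=3,j=2] 23>6 → j++
[i=3,j=3] 23>16 → j++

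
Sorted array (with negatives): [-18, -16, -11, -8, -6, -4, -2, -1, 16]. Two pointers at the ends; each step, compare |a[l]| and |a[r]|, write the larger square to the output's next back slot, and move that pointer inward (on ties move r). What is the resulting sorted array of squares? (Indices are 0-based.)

[1, 4, 16, 36, 64, 121, 256, 256, 324]

l=0 r=8: |-18|>|16| out[8]=324, l++
l=1 r=8: |-16|<=|16| out[7]=256, r--
l=1 r=7: |-16|>|-1| out[6]=256, l++
l=2 r=7: |-11|>|-1| out[5]=121, l++
l=3 r=7: |-8|>|-1| out[4]=64, l++
l=4 r=7: |-6|>|-1| out[3]=36, l++
l=5 r=7: |-4|>|-1| out[2]=16, l++
l=6 r=7: |-2|>|-1| out[1]=4, l++
l=7 r=7: |-1|<=|-1| out[0]=1, r--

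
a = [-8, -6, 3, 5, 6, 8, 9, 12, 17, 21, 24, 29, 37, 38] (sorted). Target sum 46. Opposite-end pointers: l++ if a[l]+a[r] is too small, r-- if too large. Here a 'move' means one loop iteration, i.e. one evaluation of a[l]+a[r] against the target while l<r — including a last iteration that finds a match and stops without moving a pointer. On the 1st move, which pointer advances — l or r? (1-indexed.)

l

[1,14] -8+38=30 <46 → l++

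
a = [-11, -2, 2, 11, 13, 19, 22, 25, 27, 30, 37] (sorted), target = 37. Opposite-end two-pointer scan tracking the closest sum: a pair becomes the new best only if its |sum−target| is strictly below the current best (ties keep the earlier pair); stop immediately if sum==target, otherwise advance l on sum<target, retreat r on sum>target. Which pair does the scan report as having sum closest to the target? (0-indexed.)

pair (11, 27) with sum 38 (|Δ|=1)

[0,10] -11+37=26 d=11 * → l++
[1,10] -2+37=35 d=2 * → l++
[2,10] 2+37=39 d=2 → r--
[2,9] 2+30=32 d=5 → l++
[3,9] 11+30=41 d=4 → r--
[3,8] 11+27=38 d=1 * → r--
[3,7] 11+25=36 d=1 → l++
[4,7] 13+25=38 d=1 → r--
[4,6] 13+22=35 d=2 → l++
[5,6] 19+22=41 d=4 → r--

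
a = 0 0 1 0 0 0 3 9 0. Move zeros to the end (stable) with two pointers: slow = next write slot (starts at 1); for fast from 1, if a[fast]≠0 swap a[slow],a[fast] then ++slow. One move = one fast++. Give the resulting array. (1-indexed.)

[1, 3, 9, 0, 0, 0, 0, 0, 0]

slow=1 fast=1: a[fast]=0, fast++
slow=1 fast=2: a[fast]=0, fast++
slow=1 fast=3: a[fast]=1≠0 swap→a[1]=1, slow++,fast++
slow=2 fast=4: a[fast]=0, fast++
slow=2 fast=5: a[fast]=0, fast++
slow=2 fast=6: a[fast]=0, fast++
slow=2 fast=7: a[fast]=3≠0 swap→a[2]=3, slow++,fast++
slow=3 fast=8: a[fast]=9≠0 swap→a[3]=9, slow++,fast++
slow=4 fast=9: a[fast]=0, fast++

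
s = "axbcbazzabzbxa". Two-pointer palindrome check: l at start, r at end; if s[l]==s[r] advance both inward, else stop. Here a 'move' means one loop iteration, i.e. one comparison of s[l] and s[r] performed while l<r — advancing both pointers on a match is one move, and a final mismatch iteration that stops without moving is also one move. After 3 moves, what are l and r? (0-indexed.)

l=3, r=10

[0,13] 'a'=='a' → l++,r--
[1,12] 'x'=='x' → l++,r--
[2,11] 'b'=='b' → l++,r--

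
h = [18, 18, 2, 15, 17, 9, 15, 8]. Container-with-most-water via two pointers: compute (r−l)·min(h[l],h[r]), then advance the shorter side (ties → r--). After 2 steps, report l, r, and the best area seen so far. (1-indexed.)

l=1, r=6, best area=90

[1,8] min(18,8)*7=56 best=56 * → r--
[1,7] min(18,15)*6=90 best=90 * → r--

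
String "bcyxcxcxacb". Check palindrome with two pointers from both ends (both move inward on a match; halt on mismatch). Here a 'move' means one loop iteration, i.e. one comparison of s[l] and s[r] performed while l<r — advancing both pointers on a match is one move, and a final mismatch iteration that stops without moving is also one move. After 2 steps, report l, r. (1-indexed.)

[1,11] 'b'=='b' → l++,r--
[2,10] 'c'=='c' → l++,r--

l=3, r=9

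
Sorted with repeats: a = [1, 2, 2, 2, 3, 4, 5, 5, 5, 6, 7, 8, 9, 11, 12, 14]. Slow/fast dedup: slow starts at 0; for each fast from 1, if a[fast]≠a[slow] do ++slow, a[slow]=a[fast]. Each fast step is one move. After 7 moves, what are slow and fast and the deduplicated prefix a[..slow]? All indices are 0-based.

slow=4, fast=8, prefix=[1, 2, 3, 4, 5]

slow=0 fast=1: a[fast]=2≠a[slow]=1 write a[1]=2, slow++,fast++
slow=1 fast=2: a[fast]=2=a[slow] dup, fast++
slow=1 fast=3: a[fast]=2=a[slow] dup, fast++
slow=1 fast=4: a[fast]=3≠a[slow]=2 write a[2]=3, slow++,fast++
slow=2 fast=5: a[fast]=4≠a[slow]=3 write a[3]=4, slow++,fast++
slow=3 fast=6: a[fast]=5≠a[slow]=4 write a[4]=5, slow++,fast++
slow=4 fast=7: a[fast]=5=a[slow] dup, fast++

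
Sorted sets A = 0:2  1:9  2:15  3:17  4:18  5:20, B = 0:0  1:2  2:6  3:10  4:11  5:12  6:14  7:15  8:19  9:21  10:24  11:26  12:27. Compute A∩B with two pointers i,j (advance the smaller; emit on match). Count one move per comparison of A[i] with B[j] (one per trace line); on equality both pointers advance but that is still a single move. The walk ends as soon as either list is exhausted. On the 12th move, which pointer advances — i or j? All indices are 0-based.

j

[i=0,j=0] 2>0 → j++
[i=0,j=1] 2==2 emit → i++,j++
[i=1,j=2] 9>6 → j++
[i=1,j=3] 9<10 → i++
[i=2,j=3] 15>10 → j++
[i=2,j=4] 15>11 → j++
[i=2,j=5] 15>12 → j++
[i=2,j=6] 15>14 → j++
[i=2,j=7] 15==15 emit → i++,j++
[i=3,j=8] 17<19 → i++
[i=4,j=8] 18<19 → i++
[i=5,j=8] 20>19 → j++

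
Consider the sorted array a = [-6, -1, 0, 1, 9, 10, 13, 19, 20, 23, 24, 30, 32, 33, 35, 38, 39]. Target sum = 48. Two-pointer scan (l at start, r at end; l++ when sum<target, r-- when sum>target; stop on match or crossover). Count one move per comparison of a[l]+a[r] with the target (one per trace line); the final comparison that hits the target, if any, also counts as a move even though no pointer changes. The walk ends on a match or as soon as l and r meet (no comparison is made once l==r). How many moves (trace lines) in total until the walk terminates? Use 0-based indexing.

l=0 r=16: -6+39=33 <48, l++
l=1 r=16: -1+39=38 <48, l++
l=2 r=16: 0+39=39 <48, l++
l=3 r=16: 1+39=40 <48, l++
l=4 r=16: 9+39=48, found

5 moves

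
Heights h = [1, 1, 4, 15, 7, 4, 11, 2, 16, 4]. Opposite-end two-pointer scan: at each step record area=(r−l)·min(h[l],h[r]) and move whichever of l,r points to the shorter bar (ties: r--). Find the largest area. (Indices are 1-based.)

[1,10] min(1,4)*9=9 best=9 * → l++
[2,10] min(1,4)*8=8 best=9 → l++
[3,10] min(4,4)*7=28 best=28 * → r--
[3,9] min(4,16)*6=24 best=28 → l++
[4,9] min(15,16)*5=75 best=75 * → l++
[5,9] min(7,16)*4=28 best=75 → l++
[6,9] min(4,16)*3=12 best=75 → l++
[7,9] min(11,16)*2=22 best=75 → l++
[8,9] min(2,16)*1=2 best=75 → l++

max area = 75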